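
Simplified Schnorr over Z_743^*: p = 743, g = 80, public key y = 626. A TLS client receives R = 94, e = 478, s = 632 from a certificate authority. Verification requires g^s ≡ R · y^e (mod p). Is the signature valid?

g^s mod p:
Squares mod 743: 80^1≡80, 80^2≡456, 80^4≡639, 80^8≡414, 80^16≡506, 80^32≡444, 80^64≡241, 80^128≡127, 80^256≡526, 80^512≡280
632 = 512 + 64 + 32 + 16 + 8, so 80^632 ≡ 280·241·444·506·414 ≡ 50 (mod 743)
R · y^e mod p:
Squares mod 743: 626^1≡626, 626^2≡315, 626^4≡406, 626^8≡633, 626^16≡212, 626^32≡364, 626^64≡242, 626^128≡610, 626^256≡600
478 = 256 + 128 + 64 + 16 + 8 + 4 + 2, so 626^478 ≡ 600·610·242·212·633·406·315 ≡ 626 (mod 743)
94·626 = 58844 ≡ 147 (mod 743)
50 ≠ 147; the check fails.

invalid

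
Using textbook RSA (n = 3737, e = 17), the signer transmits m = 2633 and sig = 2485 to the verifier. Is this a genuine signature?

sig^2 ≡ 2485^2 = 6175225 ≡ 1701
sig^4 ≡ 1701^2 = 2893401 ≡ 963
sig^8 ≡ 963^2 = 927369 ≡ 593
sig^16 ≡ 593^2 = 351649 ≡ 371
17 = 16 + 1, so sig^17 ≡ 371·2485 ≡ 2633 (mod 3737)
Since 2633 equals the digest 2633, verification succeeds.

genuine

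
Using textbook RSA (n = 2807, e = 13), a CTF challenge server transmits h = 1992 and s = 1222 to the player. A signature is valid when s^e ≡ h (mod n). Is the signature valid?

s^2 ≡ 1222^2 = 1493284 ≡ 2767
s^4 ≡ 2767^2 = 7656289 ≡ 1600
s^8 ≡ 1600^2 = 2560000 ≡ 16
13 = 8 + 4 + 1, so s^13 ≡ 16·1600·1222 ≡ 1992 (mod 2807)
s^13 mod 2807 = 1992 matches h.

valid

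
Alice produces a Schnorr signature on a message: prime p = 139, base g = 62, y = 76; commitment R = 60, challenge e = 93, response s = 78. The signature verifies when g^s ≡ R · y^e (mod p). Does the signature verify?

does not verify

g^s mod p:
Squares mod 139: 62^1≡62, 62^2≡91, 62^4≡80, 62^8≡6, 62^16≡36, 62^32≡45, 62^64≡79
78 = 64 + 8 + 4 + 2, so 62^78 ≡ 79·6·80·91 ≡ 45 (mod 139)
R · y^e mod p:
Squares mod 139: 76^1≡76, 76^2≡77, 76^4≡91, 76^8≡80, 76^16≡6, 76^32≡36, 76^64≡45
93 = 64 + 16 + 8 + 4 + 1, so 76^93 ≡ 45·6·80·91·76 ≡ 76 (mod 139)
60·76 = 4560 ≡ 112 (mod 139)
45 ≠ 112; the check fails.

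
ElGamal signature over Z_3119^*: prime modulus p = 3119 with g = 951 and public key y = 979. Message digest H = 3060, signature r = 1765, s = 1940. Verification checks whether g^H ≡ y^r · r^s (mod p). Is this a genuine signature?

forged

Left side g^H mod p:
Squares mod 3119: 951^1≡951, 951^2≡3010, 951^4≡2524, 951^8≡1578, 951^16≡1122, 951^32≡1927, 951^64≡1719, 951^128≡1268, 951^256≡1539, 951^512≡1200, 951^1024≡2141, 951^2048≡2070
3060 = 2048 + 512 + 256 + 128 + 64 + 32 + 16 + 4, so 951^3060 ≡ 2070·1200·1539·1268·1719·1927·1122·2524 ≡ 2059 (mod 3119)
Right side y^r · r^s mod p:
Squares mod 3119: 979^1≡979, 979^2≡908, 979^4≡1048, 979^8≡416, 979^16≡1511, 979^32≡13, 979^64≡169, 979^128≡490, 979^256≡3056, 979^512≡850, 979^1024≡2011
1765 = 1024 + 512 + 128 + 64 + 32 + 4 + 1, so 979^1765 ≡ 2011·850·490·169·13·1048·979 ≡ 1248 (mod 3119)
Squares mod 3119: 1765^1≡1765, 1765^2≡2463, 1765^4≡3033, 1765^8≡1158, 1765^16≡2913, 1765^32≡1889, 1765^64≡185, 1765^128≡3035, 1765^256≡818, 1765^512≡1658, 1765^1024≡1125
1940 = 1024 + 512 + 256 + 128 + 16 + 4, so 1765^1940 ≡ 1125·1658·818·3035·2913·3033 ≡ 2582 (mod 3119)
1248·2582 = 3222336 ≡ 409 (mod 3119)
2059 ≠ 409, so verification fails.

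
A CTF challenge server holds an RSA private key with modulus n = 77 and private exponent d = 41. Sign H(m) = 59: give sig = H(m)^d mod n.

Squares mod 77: (H(m))^1≡59, (H(m))^2≡16, (H(m))^4≡25, (H(m))^8≡9, (H(m))^16≡4, (H(m))^32≡16
41 = 32 + 8 + 1, so (H(m))^41 ≡ 16·9·59 ≡ 26 (mod 77)

26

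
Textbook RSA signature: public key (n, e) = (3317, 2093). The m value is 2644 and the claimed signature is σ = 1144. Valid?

σ^2 ≡ 1144^2 = 1308736 ≡ 1838
σ^4 ≡ 1838^2 = 3378244 ≡ 1538
σ^8 ≡ 1538^2 = 2365444 ≡ 423
σ^16 ≡ 423^2 = 178929 ≡ 3128
σ^32 ≡ 3128^2 = 9784384 ≡ 2551
σ^64 ≡ 2551^2 = 6507601 ≡ 2964
σ^128 ≡ 2964^2 = 8785296 ≡ 1880
σ^256 ≡ 1880^2 = 3534400 ≡ 1795
σ^512 ≡ 1795^2 = 3222025 ≡ 1218
σ^1024 ≡ 1218^2 = 1483524 ≡ 825
σ^2048 ≡ 825^2 = 680625 ≡ 640
2093 = 2048 + 32 + 8 + 4 + 1, so σ^2093 ≡ 640·2551·423·1538·1144 ≡ 1198 (mod 3317)
The recovered value 1198 does not match the digest 2644.

no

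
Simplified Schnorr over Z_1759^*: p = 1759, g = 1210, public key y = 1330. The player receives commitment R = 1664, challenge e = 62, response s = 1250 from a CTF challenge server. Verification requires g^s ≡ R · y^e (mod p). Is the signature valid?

g^s mod p:
1210^2 = 1464100 ≡ 612
1210^4 ≡ 612^2 = 374544 ≡ 1636
1210^8 ≡ 1636^2 = 2676496 ≡ 1057
1210^16 ≡ 1057^2 = 1117249 ≡ 284
1210^32 ≡ 284^2 = 80656 ≡ 1501
1210^64 ≡ 1501^2 = 2253001 ≡ 1481
1210^128 ≡ 1481^2 = 2193361 ≡ 1647
1210^256 ≡ 1647^2 = 2712609 ≡ 231
1210^512 ≡ 231^2 = 53361 ≡ 591
1210^1024 ≡ 591^2 = 349281 ≡ 999
1250 = 1024 + 128 + 64 + 32 + 2, so 1210^1250 ≡ 999·1647·1481·1501·612 ≡ 1607 (mod 1759)
R · y^e mod p:
1330^2 = 1768900 ≡ 1105
1330^4 ≡ 1105^2 = 1221025 ≡ 279
1330^8 ≡ 279^2 = 77841 ≡ 445
1330^16 ≡ 445^2 = 198025 ≡ 1017
1330^32 ≡ 1017^2 = 1034289 ≡ 1756
62 = 32 + 16 + 8 + 4 + 2, so 1330^62 ≡ 1756·1017·445·279·1105 ≡ 1057 (mod 1759)
1664·1057 = 1758848 ≡ 1607 (mod 1759)
1607 ≡ 1607 (mod 1759); signature holds.

valid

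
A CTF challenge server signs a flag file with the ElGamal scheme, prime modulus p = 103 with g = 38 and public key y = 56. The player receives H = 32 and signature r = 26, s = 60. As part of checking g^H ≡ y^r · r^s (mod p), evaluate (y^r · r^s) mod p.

28

56^2 = 3136 ≡ 46
56^4 ≡ 46^2 = 2116 ≡ 56
56^8 ≡ 56^2 = 3136 ≡ 46
56^16 ≡ 46^2 = 2116 ≡ 56
26 = 16 + 8 + 2, so 56^26 ≡ 56·46·46 ≡ 46 (mod 103)
26^2 = 676 ≡ 58
26^4 ≡ 58^2 = 3364 ≡ 68
26^8 ≡ 68^2 = 4624 ≡ 92
26^16 ≡ 92^2 = 8464 ≡ 18
26^32 ≡ 18^2 = 324 ≡ 15
60 = 32 + 16 + 8 + 4, so 26^60 ≡ 15·18·92·68 ≡ 23 (mod 103)
y^r · r^s ≡ 46·23 = 1058 ≡ 28 (mod 103)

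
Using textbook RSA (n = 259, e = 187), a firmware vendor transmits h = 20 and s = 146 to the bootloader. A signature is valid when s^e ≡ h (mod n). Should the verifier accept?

accept

s^2 ≡ 146^2 = 21316 ≡ 78
s^4 ≡ 78^2 = 6084 ≡ 127
s^8 ≡ 127^2 = 16129 ≡ 71
s^16 ≡ 71^2 = 5041 ≡ 120
s^32 ≡ 120^2 = 14400 ≡ 155
s^64 ≡ 155^2 = 24025 ≡ 197
s^128 ≡ 197^2 = 38809 ≡ 218
187 = 128 + 32 + 16 + 8 + 2 + 1, so s^187 ≡ 218·155·120·71·78·146 ≡ 20 (mod 259)
Since 20 equals the digest 20, verification succeeds.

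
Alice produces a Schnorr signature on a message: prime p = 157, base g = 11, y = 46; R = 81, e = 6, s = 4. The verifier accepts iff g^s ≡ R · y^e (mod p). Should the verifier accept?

g^s mod p:
Squares mod 157: 11^1≡11, 11^2≡121, 11^4≡40
11^4 ≡ 40 (mod 157)
R · y^e mod p:
Squares mod 157: 46^1≡46, 46^2≡75, 46^4≡130
6 = 4 + 2, so 46^6 ≡ 130·75 ≡ 16 (mod 157)
81·16 = 1296 ≡ 40 (mod 157)
40 ≡ 40 (mod 157); signature holds.

accept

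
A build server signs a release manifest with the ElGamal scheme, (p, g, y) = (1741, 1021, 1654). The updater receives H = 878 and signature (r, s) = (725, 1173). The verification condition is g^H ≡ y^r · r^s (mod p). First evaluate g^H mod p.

1133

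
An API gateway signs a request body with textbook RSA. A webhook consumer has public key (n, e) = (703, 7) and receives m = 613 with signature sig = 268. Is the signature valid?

sig^2 ≡ 268^2 = 71824 ≡ 118
sig^4 ≡ 118^2 = 13924 ≡ 567
7 = 4 + 2 + 1, so sig^7 ≡ 567·118·268 ≡ 90 (mod 703)
sig^7 mod 703 = 90, but m = 613.

invalid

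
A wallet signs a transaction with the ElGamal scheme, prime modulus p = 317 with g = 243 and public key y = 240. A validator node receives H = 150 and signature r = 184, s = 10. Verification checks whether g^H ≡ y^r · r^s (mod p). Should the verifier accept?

Left side g^H mod p:
243^2 = 59049 ≡ 87
243^4 ≡ 87^2 = 7569 ≡ 278
243^8 ≡ 278^2 = 77284 ≡ 253
243^16 ≡ 253^2 = 64009 ≡ 292
243^32 ≡ 292^2 = 85264 ≡ 308
243^64 ≡ 308^2 = 94864 ≡ 81
243^128 ≡ 81^2 = 6561 ≡ 221
150 = 128 + 16 + 4 + 2, so 243^150 ≡ 221·292·278·87 ≡ 213 (mod 317)
Right side y^r · r^s mod p:
240^2 = 57600 ≡ 223
240^4 ≡ 223^2 = 49729 ≡ 277
240^8 ≡ 277^2 = 76729 ≡ 15
240^16 ≡ 15^2 = 225
240^32 ≡ 225^2 = 50625 ≡ 222
240^64 ≡ 222^2 = 49284 ≡ 149
240^128 ≡ 149^2 = 22201 ≡ 11
184 = 128 + 32 + 16 + 8, so 240^184 ≡ 11·222·225·15 ≡ 67 (mod 317)
184^2 = 33856 ≡ 254
184^4 ≡ 254^2 = 64516 ≡ 165
184^8 ≡ 165^2 = 27225 ≡ 280
10 = 8 + 2, so 184^10 ≡ 280·254 ≡ 112 (mod 317)
67·112 = 7504 ≡ 213 (mod 317)
213 ≡ 213 (mod 317), so the signature is genuine.

accept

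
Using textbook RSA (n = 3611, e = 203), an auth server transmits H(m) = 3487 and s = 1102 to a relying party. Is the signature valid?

Squares mod 3611: s^1≡1102, s^2≡1108, s^4≡3535, s^8≡2165, s^16≡147, s^32≡3554, s^64≡3249, s^128≡1048
203 = 128 + 64 + 8 + 2 + 1, so s^203 ≡ 1048·3249·2165·1108·1102 ≡ 3487 (mod 3611)
s^203 mod 3611 = 3487 matches H(m).

valid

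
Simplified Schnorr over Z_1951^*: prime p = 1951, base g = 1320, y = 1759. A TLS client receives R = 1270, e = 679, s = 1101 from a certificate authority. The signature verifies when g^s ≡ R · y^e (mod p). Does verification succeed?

g^s mod p:
1320^2 = 1742400 ≡ 157
1320^4 ≡ 157^2 = 24649 ≡ 1237
1320^8 ≡ 1237^2 = 1530169 ≡ 585
1320^16 ≡ 585^2 = 342225 ≡ 800
1320^32 ≡ 800^2 = 640000 ≡ 72
1320^64 ≡ 72^2 = 5184 ≡ 1282
1320^128 ≡ 1282^2 = 1643524 ≡ 782
1320^256 ≡ 782^2 = 611524 ≡ 861
1320^512 ≡ 861^2 = 741321 ≡ 1892
1320^1024 ≡ 1892^2 = 3579664 ≡ 1530
1101 = 1024 + 64 + 8 + 4 + 1, so 1320^1101 ≡ 1530·1282·585·1237·1320 ≡ 850 (mod 1951)
R · y^e mod p:
1759^2 = 3094081 ≡ 1746
1759^4 ≡ 1746^2 = 3048516 ≡ 1054
1759^8 ≡ 1054^2 = 1110916 ≡ 797
1759^16 ≡ 797^2 = 635209 ≡ 1134
1759^32 ≡ 1134^2 = 1285956 ≡ 247
1759^64 ≡ 247^2 = 61009 ≡ 528
1759^128 ≡ 528^2 = 278784 ≡ 1742
1759^256 ≡ 1742^2 = 3034564 ≡ 759
1759^512 ≡ 759^2 = 576081 ≡ 536
679 = 512 + 128 + 32 + 4 + 2 + 1, so 1759^679 ≡ 536·1742·247·1054·1746·1759 ≡ 1134 (mod 1951)
1270·1134 = 1440180 ≡ 342 (mod 1951)
850 ≠ 342; the check fails.

fails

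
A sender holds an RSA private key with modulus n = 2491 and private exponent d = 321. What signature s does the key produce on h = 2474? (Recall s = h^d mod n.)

810

h^321 mod 2491 = 810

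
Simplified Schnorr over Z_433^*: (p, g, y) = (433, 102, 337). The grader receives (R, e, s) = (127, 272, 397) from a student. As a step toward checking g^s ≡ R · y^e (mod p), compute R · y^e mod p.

Squares mod 433: 337^1≡337, 337^2≡123, 337^4≡407, 337^8≡243, 337^16≡161, 337^32≡374, 337^64≡17, 337^128≡289, 337^256≡385
272 = 256 + 16, so 337^272 ≡ 385·161 ≡ 66 (mod 433)
R · y^e ≡ 127·66 = 8382 ≡ 155 (mod 433)

155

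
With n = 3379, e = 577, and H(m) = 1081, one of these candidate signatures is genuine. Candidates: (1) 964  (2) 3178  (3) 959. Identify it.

Candidate 1: Squares mod 3379: 964^1≡964, 964^2≡71, 964^4≡1662, 964^8≡1601, 964^16≡1919, 964^32≡2830, 964^64≡670, 964^128≡2872, 964^256≡245, 964^512≡2582; 577 = 512 + 64 + 1, so 964^577 ≡ 2582·670·964 ≡ 637 (mod 3379)
Candidate 2: Squares mod 3379: 3178^1≡3178, 3178^2≡3232, 3178^4≡1335, 3178^8≡1492, 3178^16≡2682, 3178^32≡2612, 3178^64≡343, 3178^128≡2763, 3178^256≡1008, 3178^512≡2364; 577 = 512 + 64 + 1, so 3178^577 ≡ 2364·343·3178 ≡ 1434 (mod 3379)
Candidate 3: Squares mod 3379: 959^1≡959, 959^2≡593, 959^4≡233, 959^8≡225, 959^16≡3319, 959^32≡221, 959^64≡1535, 959^128≡1062, 959^256≡2637, 959^512≡3166; 577 = 512 + 64 + 1, so 959^577 ≡ 3166·1535·959 ≡ 1081 (mod 3379)
  → matches H(m) = 1081

3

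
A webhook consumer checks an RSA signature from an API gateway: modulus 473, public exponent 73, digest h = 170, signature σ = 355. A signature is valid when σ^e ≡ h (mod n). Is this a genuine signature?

σ^2 ≡ 355^2 = 126025 ≡ 207
σ^4 ≡ 207^2 = 42849 ≡ 279
σ^8 ≡ 279^2 = 77841 ≡ 269
σ^16 ≡ 269^2 = 72361 ≡ 465
σ^32 ≡ 465^2 = 216225 ≡ 64
σ^64 ≡ 64^2 = 4096 ≡ 312
73 = 64 + 8 + 1, so σ^73 ≡ 312·269·355 ≡ 170 (mod 473)
170 = h, so the signature checks out.

genuine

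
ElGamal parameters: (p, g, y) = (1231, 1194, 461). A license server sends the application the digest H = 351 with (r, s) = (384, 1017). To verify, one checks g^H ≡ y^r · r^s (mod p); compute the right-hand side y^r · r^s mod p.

461^384 mod 1231 = 1144
384^1017 mod 1231 = 491
y^r · r^s ≡ 1144·491 = 561704 ≡ 368 (mod 1231)

368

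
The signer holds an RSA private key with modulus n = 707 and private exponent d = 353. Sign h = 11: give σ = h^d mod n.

h^2 ≡ 11^2 = 121
h^4 ≡ 121^2 = 14641 ≡ 501
h^8 ≡ 501^2 = 251001 ≡ 16
h^16 ≡ 16^2 = 256
h^32 ≡ 256^2 = 65536 ≡ 492
h^64 ≡ 492^2 = 242064 ≡ 270
h^128 ≡ 270^2 = 72900 ≡ 79
h^256 ≡ 79^2 = 6241 ≡ 585
353 = 256 + 64 + 32 + 1, so h^353 ≡ 585·270·492·11 ≡ 184 (mod 707)

184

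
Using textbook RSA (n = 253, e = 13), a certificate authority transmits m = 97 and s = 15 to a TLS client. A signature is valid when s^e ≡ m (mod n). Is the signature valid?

valid

Squares mod 253: s^1≡15, s^2≡225, s^4≡25, s^8≡119
13 = 8 + 4 + 1, so s^13 ≡ 119·25·15 ≡ 97 (mod 253)
s^13 mod 253 = 97 matches m.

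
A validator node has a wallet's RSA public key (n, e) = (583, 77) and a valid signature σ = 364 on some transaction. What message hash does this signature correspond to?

386

σ^2 ≡ 364^2 = 132496 ≡ 155
σ^4 ≡ 155^2 = 24025 ≡ 122
σ^8 ≡ 122^2 = 14884 ≡ 309
σ^16 ≡ 309^2 = 95481 ≡ 452
σ^32 ≡ 452^2 = 204304 ≡ 254
σ^64 ≡ 254^2 = 64516 ≡ 386
77 = 64 + 8 + 4 + 1, so σ^77 ≡ 386·309·122·364 ≡ 386 (mod 583)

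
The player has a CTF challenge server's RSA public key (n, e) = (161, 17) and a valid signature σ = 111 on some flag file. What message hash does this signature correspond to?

Squares mod 161: σ^1≡111, σ^2≡85, σ^4≡141, σ^8≡78, σ^16≡127
17 = 16 + 1, so σ^17 ≡ 127·111 ≡ 90 (mod 161)

90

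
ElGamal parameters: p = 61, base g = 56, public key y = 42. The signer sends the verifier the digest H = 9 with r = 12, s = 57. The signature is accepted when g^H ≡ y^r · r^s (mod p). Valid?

Left side g^H mod p:
56^2 = 3136 ≡ 25
56^4 ≡ 25^2 = 625 ≡ 15
56^8 ≡ 15^2 = 225 ≡ 42
9 = 8 + 1, so 56^9 ≡ 42·56 ≡ 34 (mod 61)
Right side y^r · r^s mod p:
42^2 = 1764 ≡ 56
42^4 ≡ 56^2 = 3136 ≡ 25
42^8 ≡ 25^2 = 625 ≡ 15
12 = 8 + 4, so 42^12 ≡ 15·25 ≡ 9 (mod 61)
12^2 = 144 ≡ 22
12^4 ≡ 22^2 = 484 ≡ 57
12^8 ≡ 57^2 = 3249 ≡ 16
12^16 ≡ 16^2 = 256 ≡ 12
12^32 ≡ 12^2 = 144 ≡ 22
57 = 32 + 16 + 8 + 1, so 12^57 ≡ 22·12·16·12 ≡ 58 (mod 61)
9·58 = 522 ≡ 34 (mod 61)
34 ≡ 34 (mod 61), so the signature is genuine.

yes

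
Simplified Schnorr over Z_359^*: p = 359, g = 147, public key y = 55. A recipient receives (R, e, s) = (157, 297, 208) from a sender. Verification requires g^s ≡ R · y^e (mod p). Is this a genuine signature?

g^s mod p:
147^2 = 21609 ≡ 69
147^4 ≡ 69^2 = 4761 ≡ 94
147^8 ≡ 94^2 = 8836 ≡ 220
147^16 ≡ 220^2 = 48400 ≡ 294
147^32 ≡ 294^2 = 86436 ≡ 276
147^64 ≡ 276^2 = 76176 ≡ 68
147^128 ≡ 68^2 = 4624 ≡ 316
208 = 128 + 64 + 16, so 147^208 ≡ 316·68·294 ≡ 149 (mod 359)
R · y^e mod p:
55^2 = 3025 ≡ 153
55^4 ≡ 153^2 = 23409 ≡ 74
55^8 ≡ 74^2 = 5476 ≡ 91
55^16 ≡ 91^2 = 8281 ≡ 24
55^32 ≡ 24^2 = 576 ≡ 217
55^64 ≡ 217^2 = 47089 ≡ 60
55^128 ≡ 60^2 = 3600 ≡ 10
55^256 ≡ 10^2 = 100
297 = 256 + 32 + 8 + 1, so 55^297 ≡ 100·217·91·55 ≡ 230 (mod 359)
157·230 = 36110 ≡ 210 (mod 359)
149 ≠ 210; the check fails.

forged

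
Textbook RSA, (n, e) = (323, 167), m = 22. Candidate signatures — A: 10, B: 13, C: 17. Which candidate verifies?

Candidate A: Squares mod 323: 10^1≡10, 10^2≡100, 10^4≡310, 10^8≡169, 10^16≡137, 10^32≡35, 10^64≡256, 10^128≡290; 167 = 128 + 32 + 4 + 2 + 1, so 10^167 ≡ 290·35·310·100·10 ≡ 22 (mod 323)
  → matches m = 22
Candidate B: Squares mod 323: 13^1≡13, 13^2≡169, 13^4≡137, 13^8≡35, 13^16≡256, 13^32≡290, 13^64≡120, 13^128≡188; 167 = 128 + 32 + 4 + 2 + 1, so 13^167 ≡ 188·290·137·169·13 ≡ 242 (mod 323)
Candidate C: Squares mod 323: 17^1≡17, 17^2≡289, 17^4≡187, 17^8≡85, 17^16≡119, 17^32≡272, 17^64≡17, 17^128≡289; 167 = 128 + 32 + 4 + 2 + 1, so 17^167 ≡ 289·272·187·289·17 ≡ 272 (mod 323)

A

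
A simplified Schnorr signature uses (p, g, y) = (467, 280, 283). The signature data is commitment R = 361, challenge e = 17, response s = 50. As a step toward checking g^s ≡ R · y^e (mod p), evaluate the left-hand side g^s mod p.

280^2 = 78400 ≡ 411
280^4 ≡ 411^2 = 168921 ≡ 334
280^8 ≡ 334^2 = 111556 ≡ 410
280^16 ≡ 410^2 = 168100 ≡ 447
280^32 ≡ 447^2 = 199809 ≡ 400
50 = 32 + 16 + 2, so 280^50 ≡ 400·447·411 ≡ 147 (mod 467)

147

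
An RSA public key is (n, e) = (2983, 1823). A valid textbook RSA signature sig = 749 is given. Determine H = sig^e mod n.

sig^2 ≡ 749^2 = 561001 ≡ 197
sig^4 ≡ 197^2 = 38809 ≡ 30
sig^8 ≡ 30^2 = 900
sig^16 ≡ 900^2 = 810000 ≡ 1607
sig^32 ≡ 1607^2 = 2582449 ≡ 2154
sig^64 ≡ 2154^2 = 4639716 ≡ 1151
sig^128 ≡ 1151^2 = 1324801 ≡ 349
sig^256 ≡ 349^2 = 121801 ≡ 2481
sig^512 ≡ 2481^2 = 6155361 ≡ 1432
sig^1024 ≡ 1432^2 = 2050624 ≡ 1303
1823 = 1024 + 512 + 256 + 16 + 8 + 4 + 2 + 1, so sig^1823 ≡ 1303·1432·2481·1607·900·30·197·749 ≡ 1874 (mod 2983)

1874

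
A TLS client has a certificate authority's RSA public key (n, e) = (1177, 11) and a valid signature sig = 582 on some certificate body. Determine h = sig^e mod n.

142

sig^2 ≡ 582^2 = 338724 ≡ 925
sig^4 ≡ 925^2 = 855625 ≡ 1123
sig^8 ≡ 1123^2 = 1261129 ≡ 562
11 = 8 + 2 + 1, so sig^11 ≡ 562·925·582 ≡ 142 (mod 1177)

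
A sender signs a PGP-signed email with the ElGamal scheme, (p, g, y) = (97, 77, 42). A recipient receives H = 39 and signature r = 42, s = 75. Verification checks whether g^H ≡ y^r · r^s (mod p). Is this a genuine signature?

genuine

Left side g^H mod p:
Squares mod 97: 77^1≡77, 77^2≡12, 77^4≡47, 77^8≡75, 77^16≡96, 77^32≡1
39 = 32 + 4 + 2 + 1, so 77^39 ≡ 1·47·12·77 ≡ 69 (mod 97)
Right side y^r · r^s mod p:
Squares mod 97: 42^1≡42, 42^2≡18, 42^4≡33, 42^8≡22, 42^16≡96, 42^32≡1
42 = 32 + 8 + 2, so 42^42 ≡ 1·22·18 ≡ 8 (mod 97)
Squares mod 97: 42^1≡42, 42^2≡18, 42^4≡33, 42^8≡22, 42^16≡96, 42^32≡1, 42^64≡1
75 = 64 + 8 + 2 + 1, so 42^75 ≡ 1·22·18·42 ≡ 45 (mod 97)
8·45 = 360 ≡ 69 (mod 97)
69 ≡ 69 (mod 97), so the signature is genuine.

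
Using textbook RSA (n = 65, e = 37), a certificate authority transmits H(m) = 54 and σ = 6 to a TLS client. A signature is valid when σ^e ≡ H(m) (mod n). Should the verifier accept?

reject

Squares mod 65: σ^1≡6, σ^2≡36, σ^4≡61, σ^8≡16, σ^16≡61, σ^32≡16
37 = 32 + 4 + 1, so σ^37 ≡ 16·61·6 ≡ 6 (mod 65)
6 ≠ 54, so verification fails.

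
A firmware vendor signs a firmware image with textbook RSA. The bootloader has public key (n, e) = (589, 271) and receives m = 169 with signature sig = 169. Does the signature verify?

verifies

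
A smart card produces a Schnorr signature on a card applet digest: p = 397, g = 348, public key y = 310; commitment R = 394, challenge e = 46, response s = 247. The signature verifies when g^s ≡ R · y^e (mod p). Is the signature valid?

g^s mod p:
348^2 = 121104 ≡ 19
348^4 ≡ 19^2 = 361
348^8 ≡ 361^2 = 130321 ≡ 105
348^16 ≡ 105^2 = 11025 ≡ 306
348^32 ≡ 306^2 = 93636 ≡ 341
348^64 ≡ 341^2 = 116281 ≡ 357
348^128 ≡ 357^2 = 127449 ≡ 12
247 = 128 + 64 + 32 + 16 + 4 + 2 + 1, so 348^247 ≡ 12·357·341·306·361·19·348 ≡ 9 (mod 397)
R · y^e mod p:
310^2 = 96100 ≡ 26
310^4 ≡ 26^2 = 676 ≡ 279
310^8 ≡ 279^2 = 77841 ≡ 29
310^16 ≡ 29^2 = 841 ≡ 47
310^32 ≡ 47^2 = 2209 ≡ 224
46 = 32 + 8 + 4 + 2, so 310^46 ≡ 224·29·279·26 ≡ 69 (mod 397)
394·69 = 27186 ≡ 190 (mod 397)
9 ≠ 190; the check fails.

invalid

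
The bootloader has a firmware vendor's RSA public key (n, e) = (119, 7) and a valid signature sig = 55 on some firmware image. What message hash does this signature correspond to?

13

Squares mod 119: sig^1≡55, sig^2≡50, sig^4≡1
7 = 4 + 2 + 1, so sig^7 ≡ 1·50·55 ≡ 13 (mod 119)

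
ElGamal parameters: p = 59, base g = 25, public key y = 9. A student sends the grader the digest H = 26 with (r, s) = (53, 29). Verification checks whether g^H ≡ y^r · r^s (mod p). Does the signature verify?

verifies

Left side g^H mod p:
25^26 mod 59 = 53
Right side y^r · r^s mod p:
9^53 mod 59 = 53
53^29 mod 59 = 1
53·1 = 53 ≡ 53 (mod 59)
53 ≡ 53 (mod 59), so the signature is genuine.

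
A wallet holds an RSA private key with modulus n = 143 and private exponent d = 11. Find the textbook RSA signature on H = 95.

62

H^2 ≡ 95^2 = 9025 ≡ 16
H^4 ≡ 16^2 = 256 ≡ 113
H^8 ≡ 113^2 = 12769 ≡ 42
11 = 8 + 2 + 1, so H^11 ≡ 42·16·95 ≡ 62 (mod 143)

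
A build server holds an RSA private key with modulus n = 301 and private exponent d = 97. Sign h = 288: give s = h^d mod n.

155

h^2 ≡ 288^2 = 82944 ≡ 169
h^4 ≡ 169^2 = 28561 ≡ 267
h^8 ≡ 267^2 = 71289 ≡ 253
h^16 ≡ 253^2 = 64009 ≡ 197
h^32 ≡ 197^2 = 38809 ≡ 281
h^64 ≡ 281^2 = 78961 ≡ 99
97 = 64 + 32 + 1, so h^97 ≡ 99·281·288 ≡ 155 (mod 301)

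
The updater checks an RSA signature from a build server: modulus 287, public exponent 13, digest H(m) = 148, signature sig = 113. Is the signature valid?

sig^2 ≡ 113^2 = 12769 ≡ 141
sig^4 ≡ 141^2 = 19881 ≡ 78
sig^8 ≡ 78^2 = 6084 ≡ 57
13 = 8 + 4 + 1, so sig^13 ≡ 57·78·113 ≡ 148 (mod 287)
sig^13 mod 287 = 148 matches H(m).

valid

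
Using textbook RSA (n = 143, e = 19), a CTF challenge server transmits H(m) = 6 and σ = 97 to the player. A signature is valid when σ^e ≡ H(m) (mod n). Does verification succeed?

Squares mod 143: σ^1≡97, σ^2≡114, σ^4≡126, σ^8≡3, σ^16≡9
19 = 16 + 2 + 1, so σ^19 ≡ 9·114·97 ≡ 137 (mod 143)
The recovered value 137 does not match the digest 6.

fails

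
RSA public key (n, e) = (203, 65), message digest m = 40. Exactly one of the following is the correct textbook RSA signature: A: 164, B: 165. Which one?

Candidate A: Squares mod 203: 164^1≡164, 164^2≡100, 164^4≡53, 164^8≡170, 164^16≡74, 164^32≡198, 164^64≡25; 65 = 64 + 1, so 164^65 ≡ 25·164 ≡ 40 (mod 203)
  → matches m = 40
Candidate B: Squares mod 203: 165^1≡165, 165^2≡23, 165^4≡123, 165^8≡107, 165^16≡81, 165^32≡65, 165^64≡165; 65 = 64 + 1, so 165^65 ≡ 165·165 ≡ 23 (mod 203)

A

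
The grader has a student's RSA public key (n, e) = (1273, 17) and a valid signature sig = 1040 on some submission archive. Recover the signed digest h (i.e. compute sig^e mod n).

sig^17 mod 1273 = 1193

1193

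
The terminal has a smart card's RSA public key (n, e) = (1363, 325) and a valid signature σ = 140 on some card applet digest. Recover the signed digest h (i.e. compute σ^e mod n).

σ^2 ≡ 140^2 = 19600 ≡ 518
σ^4 ≡ 518^2 = 268324 ≡ 1176
σ^8 ≡ 1176^2 = 1382976 ≡ 894
σ^16 ≡ 894^2 = 799236 ≡ 518
σ^32 ≡ 518^2 = 268324 ≡ 1176
σ^64 ≡ 1176^2 = 1382976 ≡ 894
σ^128 ≡ 894^2 = 799236 ≡ 518
σ^256 ≡ 518^2 = 268324 ≡ 1176
325 = 256 + 64 + 4 + 1, so σ^325 ≡ 1176·894·1176·140 ≡ 281 (mod 1363)

281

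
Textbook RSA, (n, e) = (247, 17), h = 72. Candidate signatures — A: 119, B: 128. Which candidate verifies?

Candidate A: 119^17 mod 247 = 175
Candidate B: 128^17 mod 247 = 72
  → matches h = 72

B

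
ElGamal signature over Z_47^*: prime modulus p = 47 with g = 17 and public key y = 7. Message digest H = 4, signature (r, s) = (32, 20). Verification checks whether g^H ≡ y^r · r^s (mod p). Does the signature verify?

verifies

Left side g^H mod p:
17^2 = 289 ≡ 7
17^4 ≡ 7^2 = 49 ≡ 2
Right side y^r · r^s mod p:
7^2 = 49 ≡ 2
7^4 ≡ 2^2 = 4
7^8 ≡ 4^2 = 16
7^16 ≡ 16^2 = 256 ≡ 21
7^32 ≡ 21^2 = 441 ≡ 18
32^2 = 1024 ≡ 37
32^4 ≡ 37^2 = 1369 ≡ 6
32^8 ≡ 6^2 = 36
32^16 ≡ 36^2 = 1296 ≡ 27
20 = 16 + 4, so 32^20 ≡ 27·6 ≡ 21 (mod 47)
18·21 = 378 ≡ 2 (mod 47)
2 ≡ 2 (mod 47), so the signature is genuine.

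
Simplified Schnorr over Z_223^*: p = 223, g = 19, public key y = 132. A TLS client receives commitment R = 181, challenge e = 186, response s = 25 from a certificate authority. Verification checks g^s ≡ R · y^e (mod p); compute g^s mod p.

19^2 = 361 ≡ 138
19^4 ≡ 138^2 = 19044 ≡ 89
19^8 ≡ 89^2 = 7921 ≡ 116
19^16 ≡ 116^2 = 13456 ≡ 76
25 = 16 + 8 + 1, so 19^25 ≡ 76·116·19 ≡ 31 (mod 223)

31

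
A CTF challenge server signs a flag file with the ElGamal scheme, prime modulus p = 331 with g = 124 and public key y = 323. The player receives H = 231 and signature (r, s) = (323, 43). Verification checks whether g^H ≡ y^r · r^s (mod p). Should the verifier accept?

Left side g^H mod p:
Squares mod 331: 124^1≡124, 124^2≡150, 124^4≡323, 124^8≡64, 124^16≡124, 124^32≡150, 124^64≡323, 124^128≡64
231 = 128 + 64 + 32 + 4 + 2 + 1, so 124^231 ≡ 64·323·150·323·150·124 ≡ 124 (mod 331)
Right side y^r · r^s mod p:
Squares mod 331: 323^1≡323, 323^2≡64, 323^4≡124, 323^8≡150, 323^16≡323, 323^32≡64, 323^64≡124, 323^128≡150, 323^256≡323
323 = 256 + 64 + 2 + 1, so 323^323 ≡ 323·124·64·323 ≡ 150 (mod 331)
Squares mod 331: 323^1≡323, 323^2≡64, 323^4≡124, 323^8≡150, 323^16≡323, 323^32≡64
43 = 32 + 8 + 2 + 1, so 323^43 ≡ 64·150·64·323 ≡ 150 (mod 331)
150·150 = 22500 ≡ 323 (mod 331)
124 ≠ 323, so verification fails.

reject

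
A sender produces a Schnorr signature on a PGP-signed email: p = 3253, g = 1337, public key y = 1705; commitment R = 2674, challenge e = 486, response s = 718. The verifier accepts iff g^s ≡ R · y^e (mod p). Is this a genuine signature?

forged

g^s mod p:
1337^2 = 1787569 ≡ 1672
1337^4 ≡ 1672^2 = 2795584 ≡ 1257
1337^8 ≡ 1257^2 = 1580049 ≡ 2344
1337^16 ≡ 2344^2 = 5494336 ≡ 19
1337^32 ≡ 19^2 = 361
1337^64 ≡ 361^2 = 130321 ≡ 201
1337^128 ≡ 201^2 = 40401 ≡ 1365
1337^256 ≡ 1365^2 = 1863225 ≡ 2509
1337^512 ≡ 2509^2 = 6295081 ≡ 526
718 = 512 + 128 + 64 + 8 + 4 + 2, so 1337^718 ≡ 526·1365·201·2344·1257·1672 ≡ 1995 (mod 3253)
R · y^e mod p:
1705^2 = 2907025 ≡ 2096
1705^4 ≡ 2096^2 = 4393216 ≡ 1666
1705^8 ≡ 1666^2 = 2775556 ≡ 747
1705^16 ≡ 747^2 = 558009 ≡ 1746
1705^32 ≡ 1746^2 = 3048516 ≡ 455
1705^64 ≡ 455^2 = 207025 ≡ 2086
1705^128 ≡ 2086^2 = 4351396 ≡ 2135
1705^256 ≡ 2135^2 = 4558225 ≡ 772
486 = 256 + 128 + 64 + 32 + 4 + 2, so 1705^486 ≡ 772·2135·2086·455·1666·2096 ≡ 2995 (mod 3253)
2674·2995 = 8008630 ≡ 2997 (mod 3253)
1995 ≠ 2997; the check fails.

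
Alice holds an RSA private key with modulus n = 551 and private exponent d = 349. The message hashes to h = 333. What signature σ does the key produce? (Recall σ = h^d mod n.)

205

h^349 mod 551 = 205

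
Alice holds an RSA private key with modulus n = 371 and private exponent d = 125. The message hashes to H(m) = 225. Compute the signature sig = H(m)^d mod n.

Squares mod 371: (H(m))^1≡225, (H(m))^2≡169, (H(m))^4≡365, (H(m))^8≡36, (H(m))^16≡183, (H(m))^32≡99, (H(m))^64≡155
125 = 64 + 32 + 16 + 8 + 4 + 1, so (H(m))^125 ≡ 155·99·183·36·365·225 ≡ 36 (mod 371)

36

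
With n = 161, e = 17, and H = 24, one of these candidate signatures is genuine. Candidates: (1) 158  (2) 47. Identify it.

Candidate 1: 158^17 mod 161 = 30
Candidate 2: 47^17 mod 161 = 24
  → matches H = 24

2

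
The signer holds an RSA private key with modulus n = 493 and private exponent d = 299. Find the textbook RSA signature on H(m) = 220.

186

(H(m))^2 ≡ 220^2 = 48400 ≡ 86
(H(m))^4 ≡ 86^2 = 7396 ≡ 1
(H(m))^8 ≡ 1^2 = 1
(H(m))^16 ≡ 1^2 = 1
(H(m))^32 ≡ 1^2 = 1
(H(m))^64 ≡ 1^2 = 1
(H(m))^128 ≡ 1^2 = 1
(H(m))^256 ≡ 1^2 = 1
299 = 256 + 32 + 8 + 2 + 1, so (H(m))^299 ≡ 1·1·1·86·220 ≡ 186 (mod 493)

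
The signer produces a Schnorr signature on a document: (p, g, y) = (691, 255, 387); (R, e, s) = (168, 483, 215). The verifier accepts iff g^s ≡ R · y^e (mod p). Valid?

g^s mod p:
Squares mod 691: 255^1≡255, 255^2≡71, 255^4≡204, 255^8≡156, 255^16≡151, 255^32≡689, 255^64≡4, 255^128≡16
215 = 128 + 64 + 16 + 4 + 2 + 1, so 255^215 ≡ 16·4·151·204·71·255 ≡ 441 (mod 691)
R · y^e mod p:
Squares mod 691: 387^1≡387, 387^2≡513, 387^4≡589, 387^8≡39, 387^16≡139, 387^32≡664, 387^64≡38, 387^128≡62, 387^256≡389
483 = 256 + 128 + 64 + 32 + 2 + 1, so 387^483 ≡ 389·62·38·664·513·387 ≡ 89 (mod 691)
168·89 = 14952 ≡ 441 (mod 691)
441 ≡ 441 (mod 691); signature holds.

yes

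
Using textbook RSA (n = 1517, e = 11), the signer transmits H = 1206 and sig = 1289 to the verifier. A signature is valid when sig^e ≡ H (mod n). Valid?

no

sig^2 ≡ 1289^2 = 1661521 ≡ 406
sig^4 ≡ 406^2 = 164836 ≡ 1000
sig^8 ≡ 1000^2 = 1000000 ≡ 297
11 = 8 + 2 + 1, so sig^11 ≡ 297·406·1289 ≡ 1412 (mod 1517)
sig^11 mod 1517 = 1412, but H = 1206.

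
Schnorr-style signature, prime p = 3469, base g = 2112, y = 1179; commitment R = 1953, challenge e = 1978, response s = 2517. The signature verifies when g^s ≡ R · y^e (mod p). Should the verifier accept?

g^s mod p:
2112^2517 mod 3469 = 1871
R · y^e mod p:
1179^1978 mod 3469 = 2779
1953·2779 = 5427387 ≡ 1871 (mod 3469)
1871 ≡ 1871 (mod 3469); signature holds.

accept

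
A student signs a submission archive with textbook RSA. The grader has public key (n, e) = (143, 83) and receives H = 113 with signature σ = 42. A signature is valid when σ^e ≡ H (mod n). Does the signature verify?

verifies

σ^2 ≡ 42^2 = 1764 ≡ 48
σ^4 ≡ 48^2 = 2304 ≡ 16
σ^8 ≡ 16^2 = 256 ≡ 113
σ^16 ≡ 113^2 = 12769 ≡ 42
σ^32 ≡ 42^2 = 1764 ≡ 48
σ^64 ≡ 48^2 = 2304 ≡ 16
83 = 64 + 16 + 2 + 1, so σ^83 ≡ 16·42·48·42 ≡ 113 (mod 143)
σ^83 mod 143 = 113 matches H.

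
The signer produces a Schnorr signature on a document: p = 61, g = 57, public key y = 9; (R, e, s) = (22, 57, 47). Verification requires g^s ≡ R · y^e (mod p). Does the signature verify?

g^s mod p:
57^2 = 3249 ≡ 16
57^4 ≡ 16^2 = 256 ≡ 12
57^8 ≡ 12^2 = 144 ≡ 22
57^16 ≡ 22^2 = 484 ≡ 57
57^32 ≡ 57^2 = 3249 ≡ 16
47 = 32 + 8 + 4 + 2 + 1, so 57^47 ≡ 16·22·12·16·57 ≡ 16 (mod 61)
R · y^e mod p:
9^2 = 81 ≡ 20
9^4 ≡ 20^2 = 400 ≡ 34
9^8 ≡ 34^2 = 1156 ≡ 58
9^16 ≡ 58^2 = 3364 ≡ 9
9^32 ≡ 9^2 = 81 ≡ 20
57 = 32 + 16 + 8 + 1, so 9^57 ≡ 20·9·58·9 ≡ 20 (mod 61)
22·20 = 440 ≡ 13 (mod 61)
16 ≠ 13; the check fails.

does not verify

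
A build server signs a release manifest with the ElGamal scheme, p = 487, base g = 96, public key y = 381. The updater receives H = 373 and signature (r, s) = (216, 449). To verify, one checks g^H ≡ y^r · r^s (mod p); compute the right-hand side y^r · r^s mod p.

Squares mod 487: 381^1≡381, 381^2≡35, 381^4≡251, 381^8≡178, 381^16≡29, 381^32≡354, 381^64≡157, 381^128≡299
216 = 128 + 64 + 16 + 8, so 381^216 ≡ 299·157·29·178 ≡ 254 (mod 487)
Squares mod 487: 216^1≡216, 216^2≡391, 216^4≡450, 216^8≡395, 216^16≡185, 216^32≡135, 216^64≡206, 216^128≡67, 216^256≡106
449 = 256 + 128 + 64 + 1, so 216^449 ≡ 106·67·206·216 ≡ 188 (mod 487)
y^r · r^s ≡ 254·188 = 47752 ≡ 26 (mod 487)

26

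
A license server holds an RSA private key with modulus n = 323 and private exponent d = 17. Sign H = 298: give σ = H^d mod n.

60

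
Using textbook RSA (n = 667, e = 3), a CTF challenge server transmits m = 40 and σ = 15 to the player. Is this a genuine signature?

genuine

σ^2 ≡ 15^2 = 225
3 = 2 + 1, so σ^3 ≡ 225·15 ≡ 40 (mod 667)
40 = m, so the signature checks out.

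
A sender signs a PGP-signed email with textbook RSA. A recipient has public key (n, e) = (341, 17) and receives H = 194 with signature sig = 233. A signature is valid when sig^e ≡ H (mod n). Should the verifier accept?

accept

Squares mod 341: sig^1≡233, sig^2≡70, sig^4≡126, sig^8≡190, sig^16≡295
17 = 16 + 1, so sig^17 ≡ 295·233 ≡ 194 (mod 341)
Since 194 equals the digest 194, verification succeeds.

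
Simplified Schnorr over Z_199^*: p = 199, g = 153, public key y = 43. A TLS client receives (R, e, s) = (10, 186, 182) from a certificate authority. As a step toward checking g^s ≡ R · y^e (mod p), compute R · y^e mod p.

124

43^2 = 1849 ≡ 58
43^4 ≡ 58^2 = 3364 ≡ 180
43^8 ≡ 180^2 = 32400 ≡ 162
43^16 ≡ 162^2 = 26244 ≡ 175
43^32 ≡ 175^2 = 30625 ≡ 178
43^64 ≡ 178^2 = 31684 ≡ 43
43^128 ≡ 43^2 = 1849 ≡ 58
186 = 128 + 32 + 16 + 8 + 2, so 43^186 ≡ 58·178·175·162·58 ≡ 92 (mod 199)
R · y^e ≡ 10·92 = 920 ≡ 124 (mod 199)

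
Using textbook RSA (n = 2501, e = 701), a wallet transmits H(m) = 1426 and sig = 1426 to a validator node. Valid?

yes

Squares mod 2501: sig^1≡1426, sig^2≡163, sig^4≡1559, sig^8≡2010, sig^16≡985, sig^32≡2338, sig^64≡1559, sig^128≡2010, sig^256≡985, sig^512≡2338
701 = 512 + 128 + 32 + 16 + 8 + 4 + 1, so sig^701 ≡ 2338·2010·2338·985·2010·1559·1426 ≡ 1426 (mod 2501)
1426 = H(m), so the signature checks out.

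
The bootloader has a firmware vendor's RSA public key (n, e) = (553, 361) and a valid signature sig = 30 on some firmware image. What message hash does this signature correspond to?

sig^2 ≡ 30^2 = 900 ≡ 347
sig^4 ≡ 347^2 = 120409 ≡ 408
sig^8 ≡ 408^2 = 166464 ≡ 11
sig^16 ≡ 11^2 = 121
sig^32 ≡ 121^2 = 14641 ≡ 263
sig^64 ≡ 263^2 = 69169 ≡ 44
sig^128 ≡ 44^2 = 1936 ≡ 277
sig^256 ≡ 277^2 = 76729 ≡ 415
361 = 256 + 64 + 32 + 8 + 1, so sig^361 ≡ 415·44·263·11·30 ≡ 212 (mod 553)

212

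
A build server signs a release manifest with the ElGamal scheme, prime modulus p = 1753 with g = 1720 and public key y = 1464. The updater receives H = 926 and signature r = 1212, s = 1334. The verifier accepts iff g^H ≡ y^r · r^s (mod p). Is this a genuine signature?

Left side g^H mod p:
1720^2 = 2958400 ≡ 1089
1720^4 ≡ 1089^2 = 1185921 ≡ 893
1720^8 ≡ 893^2 = 797449 ≡ 1587
1720^16 ≡ 1587^2 = 2518569 ≡ 1261
1720^32 ≡ 1261^2 = 1590121 ≡ 150
1720^64 ≡ 150^2 = 22500 ≡ 1464
1720^128 ≡ 1464^2 = 2143296 ≡ 1130
1720^256 ≡ 1130^2 = 1276900 ≡ 716
1720^512 ≡ 716^2 = 512656 ≡ 780
926 = 512 + 256 + 128 + 16 + 8 + 4 + 2, so 1720^926 ≡ 780·716·1130·1261·1587·893·1089 ≡ 1591 (mod 1753)
Right side y^r · r^s mod p:
1464^2 = 2143296 ≡ 1130
1464^4 ≡ 1130^2 = 1276900 ≡ 716
1464^8 ≡ 716^2 = 512656 ≡ 780
1464^16 ≡ 780^2 = 608400 ≡ 109
1464^32 ≡ 109^2 = 11881 ≡ 1363
1464^64 ≡ 1363^2 = 1857769 ≡ 1342
1464^128 ≡ 1342^2 = 1800964 ≡ 633
1464^256 ≡ 633^2 = 400689 ≡ 1005
1464^512 ≡ 1005^2 = 1010025 ≡ 297
1464^1024 ≡ 297^2 = 88209 ≡ 559
1212 = 1024 + 128 + 32 + 16 + 8 + 4, so 1464^1212 ≡ 559·633·1363·109·780·716 ≡ 1057 (mod 1753)
1212^2 = 1468944 ≡ 1683
1212^4 ≡ 1683^2 = 2832489 ≡ 1394
1212^8 ≡ 1394^2 = 1943236 ≡ 912
1212^16 ≡ 912^2 = 831744 ≡ 822
1212^32 ≡ 822^2 = 675684 ≡ 779
1212^64 ≡ 779^2 = 606841 ≡ 303
1212^128 ≡ 303^2 = 91809 ≡ 653
1212^256 ≡ 653^2 = 426409 ≡ 430
1212^512 ≡ 430^2 = 184900 ≡ 835
1212^1024 ≡ 835^2 = 697225 ≡ 1284
1334 = 1024 + 256 + 32 + 16 + 4 + 2, so 1212^1334 ≡ 1284·430·779·822·1394·1683 ≡ 1159 (mod 1753)
1057·1159 = 1225063 ≡ 1469 (mod 1753)
1591 ≠ 1469, so verification fails.

forged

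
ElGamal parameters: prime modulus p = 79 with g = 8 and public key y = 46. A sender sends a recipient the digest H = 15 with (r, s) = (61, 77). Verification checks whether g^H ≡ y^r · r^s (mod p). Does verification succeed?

Left side g^H mod p:
Squares mod 79: 8^1≡8, 8^2≡64, 8^4≡67, 8^8≡65
15 = 8 + 4 + 2 + 1, so 8^15 ≡ 65·67·64·8 ≡ 64 (mod 79)
Right side y^r · r^s mod p:
Squares mod 79: 46^1≡46, 46^2≡62, 46^4≡52, 46^8≡18, 46^16≡8, 46^32≡64
61 = 32 + 16 + 8 + 4 + 1, so 46^61 ≡ 64·8·18·52·46 ≡ 38 (mod 79)
Squares mod 79: 61^1≡61, 61^2≡8, 61^4≡64, 61^8≡67, 61^16≡65, 61^32≡38, 61^64≡22
77 = 64 + 8 + 4 + 1, so 61^77 ≡ 22·67·64·61 ≡ 57 (mod 79)
38·57 = 2166 ≡ 33 (mod 79)
64 ≠ 33, so verification fails.

fails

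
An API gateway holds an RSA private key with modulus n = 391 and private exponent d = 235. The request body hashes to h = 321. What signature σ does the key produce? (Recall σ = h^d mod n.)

h^2 ≡ 321^2 = 103041 ≡ 208
h^4 ≡ 208^2 = 43264 ≡ 254
h^8 ≡ 254^2 = 64516 ≡ 1
h^16 ≡ 1^2 = 1
h^32 ≡ 1^2 = 1
h^64 ≡ 1^2 = 1
h^128 ≡ 1^2 = 1
235 = 128 + 64 + 32 + 8 + 2 + 1, so h^235 ≡ 1·1·1·1·208·321 ≡ 298 (mod 391)

298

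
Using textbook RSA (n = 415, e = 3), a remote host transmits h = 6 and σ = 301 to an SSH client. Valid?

σ^2 ≡ 301^2 = 90601 ≡ 131
3 = 2 + 1, so σ^3 ≡ 131·301 ≡ 6 (mod 415)
σ^3 mod 415 = 6 matches h.

yes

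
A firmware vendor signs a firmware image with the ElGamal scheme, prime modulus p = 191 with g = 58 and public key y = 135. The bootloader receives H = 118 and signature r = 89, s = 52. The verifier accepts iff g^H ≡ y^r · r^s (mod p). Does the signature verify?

does not verify

Left side g^H mod p:
58^2 = 3364 ≡ 117
58^4 ≡ 117^2 = 13689 ≡ 128
58^8 ≡ 128^2 = 16384 ≡ 149
58^16 ≡ 149^2 = 22201 ≡ 45
58^32 ≡ 45^2 = 2025 ≡ 115
58^64 ≡ 115^2 = 13225 ≡ 46
118 = 64 + 32 + 16 + 4 + 2, so 58^118 ≡ 46·115·45·128·117 ≡ 26 (mod 191)
Right side y^r · r^s mod p:
135^2 = 18225 ≡ 80
135^4 ≡ 80^2 = 6400 ≡ 97
135^8 ≡ 97^2 = 9409 ≡ 50
135^16 ≡ 50^2 = 2500 ≡ 17
135^32 ≡ 17^2 = 289 ≡ 98
135^64 ≡ 98^2 = 9604 ≡ 54
89 = 64 + 16 + 8 + 1, so 135^89 ≡ 54·17·50·135 ≡ 78 (mod 191)
89^2 = 7921 ≡ 90
89^4 ≡ 90^2 = 8100 ≡ 78
89^8 ≡ 78^2 = 6084 ≡ 163
89^16 ≡ 163^2 = 26569 ≡ 20
89^32 ≡ 20^2 = 400 ≡ 18
52 = 32 + 16 + 4, so 89^52 ≡ 18·20·78 ≡ 3 (mod 191)
78·3 = 234 ≡ 43 (mod 191)
26 ≠ 43, so verification fails.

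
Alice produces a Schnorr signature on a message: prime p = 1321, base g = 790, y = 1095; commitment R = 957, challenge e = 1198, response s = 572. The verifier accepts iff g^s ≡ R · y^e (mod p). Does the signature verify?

verifies

g^s mod p:
790^2 = 624100 ≡ 588
790^4 ≡ 588^2 = 345744 ≡ 963
790^8 ≡ 963^2 = 927369 ≡ 27
790^16 ≡ 27^2 = 729
790^32 ≡ 729^2 = 531441 ≡ 399
790^64 ≡ 399^2 = 159201 ≡ 681
790^128 ≡ 681^2 = 463761 ≡ 90
790^256 ≡ 90^2 = 8100 ≡ 174
790^512 ≡ 174^2 = 30276 ≡ 1214
572 = 512 + 32 + 16 + 8 + 4, so 790^572 ≡ 1214·399·729·27·963 ≡ 805 (mod 1321)
R · y^e mod p:
1095^2 = 1199025 ≡ 878
1095^4 ≡ 878^2 = 770884 ≡ 741
1095^8 ≡ 741^2 = 549081 ≡ 866
1095^16 ≡ 866^2 = 749956 ≡ 949
1095^32 ≡ 949^2 = 900601 ≡ 1000
1095^64 ≡ 1000^2 = 1000000 ≡ 3
1095^128 ≡ 3^2 = 9
1095^256 ≡ 9^2 = 81
1095^512 ≡ 81^2 = 6561 ≡ 1277
1095^1024 ≡ 1277^2 = 1630729 ≡ 615
1198 = 1024 + 128 + 32 + 8 + 4 + 2, so 1095^1198 ≡ 615·9·1000·866·741·878 ≡ 74 (mod 1321)
957·74 = 70818 ≡ 805 (mod 1321)
805 ≡ 805 (mod 1321); signature holds.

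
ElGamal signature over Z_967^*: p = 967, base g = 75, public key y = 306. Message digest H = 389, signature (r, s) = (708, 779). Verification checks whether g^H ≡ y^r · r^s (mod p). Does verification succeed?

fails

Left side g^H mod p:
75^2 = 5625 ≡ 790
75^4 ≡ 790^2 = 624100 ≡ 385
75^8 ≡ 385^2 = 148225 ≡ 274
75^16 ≡ 274^2 = 75076 ≡ 617
75^32 ≡ 617^2 = 380689 ≡ 658
75^64 ≡ 658^2 = 432964 ≡ 715
75^128 ≡ 715^2 = 511225 ≡ 649
75^256 ≡ 649^2 = 421201 ≡ 556
389 = 256 + 128 + 4 + 1, so 75^389 ≡ 556·649·385·75 ≡ 619 (mod 967)
Right side y^r · r^s mod p:
306^2 = 93636 ≡ 804
306^4 ≡ 804^2 = 646416 ≡ 460
306^8 ≡ 460^2 = 211600 ≡ 794
306^16 ≡ 794^2 = 630436 ≡ 919
306^32 ≡ 919^2 = 844561 ≡ 370
306^64 ≡ 370^2 = 136900 ≡ 553
306^128 ≡ 553^2 = 305809 ≡ 237
306^256 ≡ 237^2 = 56169 ≡ 83
306^512 ≡ 83^2 = 6889 ≡ 120
708 = 512 + 128 + 64 + 4, so 306^708 ≡ 120·237·553·460 ≡ 215 (mod 967)
708^2 = 501264 ≡ 358
708^4 ≡ 358^2 = 128164 ≡ 520
708^8 ≡ 520^2 = 270400 ≡ 607
708^16 ≡ 607^2 = 368449 ≡ 22
708^32 ≡ 22^2 = 484
708^64 ≡ 484^2 = 234256 ≡ 242
708^128 ≡ 242^2 = 58564 ≡ 544
708^256 ≡ 544^2 = 295936 ≡ 34
708^512 ≡ 34^2 = 1156 ≡ 189
779 = 512 + 256 + 8 + 2 + 1, so 708^779 ≡ 189·34·607·358·708 ≡ 318 (mod 967)
215·318 = 68370 ≡ 680 (mod 967)
619 ≠ 680, so verification fails.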